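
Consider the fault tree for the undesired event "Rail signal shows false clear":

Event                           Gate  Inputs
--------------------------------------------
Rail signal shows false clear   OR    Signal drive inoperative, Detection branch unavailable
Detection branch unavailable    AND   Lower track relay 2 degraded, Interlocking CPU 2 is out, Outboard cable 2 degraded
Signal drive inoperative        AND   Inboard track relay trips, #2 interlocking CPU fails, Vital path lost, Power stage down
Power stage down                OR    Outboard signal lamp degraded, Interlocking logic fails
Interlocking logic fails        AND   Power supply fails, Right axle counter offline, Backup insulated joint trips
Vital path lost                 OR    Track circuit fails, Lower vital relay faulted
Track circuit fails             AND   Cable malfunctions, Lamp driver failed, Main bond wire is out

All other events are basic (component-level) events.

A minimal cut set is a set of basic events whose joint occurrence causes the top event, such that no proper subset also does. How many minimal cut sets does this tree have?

Track circuit fails [AND]: one cut set from each child combined → 1 × 1 × 1 = 1 cut set(s).
Vital path lost [OR]: union of children's cut sets → 2 cut set(s).
Interlocking logic fails [AND]: one cut set from each child combined → 1 × 1 × 1 = 1 cut set(s).
Power stage down [OR]: union of children's cut sets → 2 cut set(s).
Signal drive inoperative [AND]: one cut set from each child combined → 1 × 1 × 2 × 2 = 4 cut set(s).
Detection branch unavailable [AND]: one cut set from each child combined → 1 × 1 × 1 = 1 cut set(s).
Rail signal shows false clear [OR]: union of children's cut sets → 5 cut set(s).
Minimal cut sets: {#2 interlocking CPU fails, Cable malfunctions, Inboard track relay trips, Lamp driver failed, Main bond wire is out, Outboard signal lamp degraded}; {#2 interlocking CPU fails, Backup insulated joint trips, Cable malfunctions, Inboard track relay trips, Lamp driver failed, Main bond wire is out, Power supply fails, Right axle counter offline}; {#2 interlocking CPU fails, Inboard track relay trips, Lower vital relay faulted, Outboard signal lamp degraded}; {#2 interlocking CPU fails, Backup insulated joint trips, Inboard track relay trips, Lower vital relay faulted, Power supply fails, Right axle counter offline}; {Interlocking CPU 2 is out, Lower track relay 2 degraded, Outboard cable 2 degraded}.

5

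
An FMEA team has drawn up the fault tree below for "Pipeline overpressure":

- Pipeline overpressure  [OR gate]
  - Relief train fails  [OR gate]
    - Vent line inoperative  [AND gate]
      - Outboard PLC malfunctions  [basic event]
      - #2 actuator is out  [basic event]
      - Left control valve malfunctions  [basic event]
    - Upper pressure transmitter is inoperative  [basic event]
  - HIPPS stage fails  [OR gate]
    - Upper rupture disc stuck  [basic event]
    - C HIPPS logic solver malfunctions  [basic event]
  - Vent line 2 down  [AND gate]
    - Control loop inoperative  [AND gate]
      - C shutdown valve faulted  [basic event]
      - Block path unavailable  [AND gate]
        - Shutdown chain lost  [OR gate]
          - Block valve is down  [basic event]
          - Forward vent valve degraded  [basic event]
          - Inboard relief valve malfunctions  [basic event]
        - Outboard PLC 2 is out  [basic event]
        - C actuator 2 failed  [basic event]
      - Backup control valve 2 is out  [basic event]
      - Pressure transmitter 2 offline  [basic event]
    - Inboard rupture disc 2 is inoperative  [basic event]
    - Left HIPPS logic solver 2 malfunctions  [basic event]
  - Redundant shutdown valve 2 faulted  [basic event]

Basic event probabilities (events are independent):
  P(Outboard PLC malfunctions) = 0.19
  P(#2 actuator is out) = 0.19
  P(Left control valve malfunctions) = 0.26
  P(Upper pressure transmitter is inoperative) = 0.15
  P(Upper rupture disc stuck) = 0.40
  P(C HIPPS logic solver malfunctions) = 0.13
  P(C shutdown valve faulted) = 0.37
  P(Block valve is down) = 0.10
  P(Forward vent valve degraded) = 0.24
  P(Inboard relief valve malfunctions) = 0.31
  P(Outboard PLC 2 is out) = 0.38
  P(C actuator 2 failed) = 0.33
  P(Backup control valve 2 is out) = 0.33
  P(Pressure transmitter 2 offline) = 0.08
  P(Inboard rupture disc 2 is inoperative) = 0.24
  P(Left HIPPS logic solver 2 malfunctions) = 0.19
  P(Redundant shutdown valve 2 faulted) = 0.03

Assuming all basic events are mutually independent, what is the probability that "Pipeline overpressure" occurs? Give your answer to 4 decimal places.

0.5737

P(Vent line inoperative) [AND] = 0.19 × 0.19 × 0.26 = 0.009386
P(Relief train fails) [OR] = 1 − (1−0.009386) × (1−0.15) = 0.157978
P(HIPPS stage fails) [OR] = 1 − (1−0.40) × (1−0.13) = 0.478000
P(Shutdown chain lost) [OR] = 1 − (1−0.10) × (1−0.24) × (1−0.31) = 0.528040
P(Block path unavailable) [AND] = 0.528040 × 0.38 × 0.33 = 0.066216
P(Control loop inoperative) [AND] = 0.37 × 0.066216 × 0.33 × 0.08 = 0.000647
P(Vent line 2 down) [AND] = 0.000647 × 0.24 × 0.19 = 0.000030
P(Pipeline overpressure) [OR] = 1 − (1−0.157978) × (1−0.478000) × (1−0.000030) × (1−0.03) = 0.573663
Rounded to 4 decimal places: P(Pipeline overpressure) ≈ 0.5737.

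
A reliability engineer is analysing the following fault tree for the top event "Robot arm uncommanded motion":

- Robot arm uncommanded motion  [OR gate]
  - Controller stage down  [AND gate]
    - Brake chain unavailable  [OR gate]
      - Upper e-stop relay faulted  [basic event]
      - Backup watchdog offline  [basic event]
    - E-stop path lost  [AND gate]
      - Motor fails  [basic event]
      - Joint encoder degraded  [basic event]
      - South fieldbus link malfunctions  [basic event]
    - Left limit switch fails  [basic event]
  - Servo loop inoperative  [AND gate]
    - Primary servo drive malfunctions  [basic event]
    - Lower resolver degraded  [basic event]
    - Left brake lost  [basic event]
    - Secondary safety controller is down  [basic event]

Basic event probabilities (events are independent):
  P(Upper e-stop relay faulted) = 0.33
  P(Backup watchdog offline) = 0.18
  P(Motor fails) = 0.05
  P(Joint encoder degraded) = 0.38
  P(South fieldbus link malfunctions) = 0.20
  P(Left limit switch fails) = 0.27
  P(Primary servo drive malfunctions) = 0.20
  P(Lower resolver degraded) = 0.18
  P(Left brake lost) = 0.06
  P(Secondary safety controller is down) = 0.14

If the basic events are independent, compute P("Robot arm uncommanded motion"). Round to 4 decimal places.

0.0008

P(Brake chain unavailable) [OR] = 1 − (1−0.33) × (1−0.18) = 0.450600
P(E-stop path lost) [AND] = 0.05 × 0.38 × 0.20 = 0.003800
P(Controller stage down) [AND] = 0.450600 × 0.003800 × 0.27 = 0.000462
P(Servo loop inoperative) [AND] = 0.20 × 0.18 × 0.06 × 0.14 = 0.000302
P(Robot arm uncommanded motion) [OR] = 1 − (1−0.000462) × (1−0.000302) = 0.000764
Rounded to 4 decimal places: P(Robot arm uncommanded motion) ≈ 0.0008.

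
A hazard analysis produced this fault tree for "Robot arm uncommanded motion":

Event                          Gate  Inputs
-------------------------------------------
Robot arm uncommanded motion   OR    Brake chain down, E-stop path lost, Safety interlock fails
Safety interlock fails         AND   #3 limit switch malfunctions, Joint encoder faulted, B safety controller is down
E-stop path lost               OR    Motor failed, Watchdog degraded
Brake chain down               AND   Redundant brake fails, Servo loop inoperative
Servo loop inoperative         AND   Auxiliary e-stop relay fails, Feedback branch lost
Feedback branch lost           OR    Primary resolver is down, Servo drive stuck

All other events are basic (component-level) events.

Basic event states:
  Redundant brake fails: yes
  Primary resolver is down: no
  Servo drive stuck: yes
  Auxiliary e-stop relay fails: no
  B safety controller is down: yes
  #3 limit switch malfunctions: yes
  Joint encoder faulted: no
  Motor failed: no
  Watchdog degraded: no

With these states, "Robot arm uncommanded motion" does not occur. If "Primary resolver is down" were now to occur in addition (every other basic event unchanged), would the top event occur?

No

Counterfactual: set "Primary resolver is down" to occurred.
Feedback branch lost [OR]: Primary resolver is down=occurs, Servo drive stuck=occurs → at least one input occurs → occurs.
Servo loop inoperative [AND]: Auxiliary e-stop relay fails=not, Feedback branch lost=occurs → not all inputs occur → does not occur.
Brake chain down [AND]: Redundant brake fails=occurs, Servo loop inoperative=not → not all inputs occur → does not occur.
E-stop path lost [OR]: Motor failed=not, Watchdog degraded=not → no input occurs → does not occur.
Safety interlock fails [AND]: #3 limit switch malfunctions=occurs, Joint encoder faulted=not, B safety controller is down=occurs → not all inputs occur → does not occur.
Robot arm uncommanded motion [OR]: Brake chain down=not, E-stop path lost=not, Safety interlock fails=not → no input occurs → does not occur.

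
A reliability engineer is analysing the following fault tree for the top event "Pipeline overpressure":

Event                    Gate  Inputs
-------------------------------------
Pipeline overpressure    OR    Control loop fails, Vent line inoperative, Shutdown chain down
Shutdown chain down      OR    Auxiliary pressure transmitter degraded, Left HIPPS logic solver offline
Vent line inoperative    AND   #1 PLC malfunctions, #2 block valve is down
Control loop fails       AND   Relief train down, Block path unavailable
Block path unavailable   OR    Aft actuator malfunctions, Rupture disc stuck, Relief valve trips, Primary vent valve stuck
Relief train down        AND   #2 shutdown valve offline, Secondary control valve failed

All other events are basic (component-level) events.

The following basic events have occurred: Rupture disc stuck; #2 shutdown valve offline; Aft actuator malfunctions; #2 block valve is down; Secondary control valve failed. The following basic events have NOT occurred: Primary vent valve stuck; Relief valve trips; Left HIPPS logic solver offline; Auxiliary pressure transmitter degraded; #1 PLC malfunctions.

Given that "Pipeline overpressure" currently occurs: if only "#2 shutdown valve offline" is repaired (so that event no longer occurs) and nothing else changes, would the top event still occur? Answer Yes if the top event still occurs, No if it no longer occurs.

Counterfactual: set "#2 shutdown valve offline" to not occurred.
Relief train down [AND]: #2 shutdown valve offline=not, Secondary control valve failed=occurs → not all inputs occur → does not occur.
Block path unavailable [OR]: Aft actuator malfunctions=occurs, Rupture disc stuck=occurs, Relief valve trips=not, Primary vent valve stuck=not → at least one input occurs → occurs.
Control loop fails [AND]: Relief train down=not, Block path unavailable=occurs → not all inputs occur → does not occur.
Vent line inoperative [AND]: #1 PLC malfunctions=not, #2 block valve is down=occurs → not all inputs occur → does not occur.
Shutdown chain down [OR]: Auxiliary pressure transmitter degraded=not, Left HIPPS logic solver offline=not → no input occurs → does not occur.
Pipeline overpressure [OR]: Control loop fails=not, Vent line inoperative=not, Shutdown chain down=not → no input occurs → does not occur.

No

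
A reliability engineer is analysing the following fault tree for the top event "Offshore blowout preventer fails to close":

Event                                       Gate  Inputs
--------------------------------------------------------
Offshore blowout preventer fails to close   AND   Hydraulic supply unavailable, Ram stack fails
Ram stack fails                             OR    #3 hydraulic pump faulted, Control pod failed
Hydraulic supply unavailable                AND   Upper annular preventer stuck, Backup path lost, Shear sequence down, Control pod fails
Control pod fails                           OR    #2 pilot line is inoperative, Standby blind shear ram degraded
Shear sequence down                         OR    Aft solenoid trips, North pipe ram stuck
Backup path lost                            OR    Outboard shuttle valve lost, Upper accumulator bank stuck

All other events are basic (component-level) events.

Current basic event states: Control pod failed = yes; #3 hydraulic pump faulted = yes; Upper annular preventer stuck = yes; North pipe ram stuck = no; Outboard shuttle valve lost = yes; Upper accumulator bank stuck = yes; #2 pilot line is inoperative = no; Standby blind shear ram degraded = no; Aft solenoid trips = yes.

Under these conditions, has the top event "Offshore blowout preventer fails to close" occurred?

Backup path lost [OR]: Outboard shuttle valve lost=occurs, Upper accumulator bank stuck=occurs → at least one input occurs → occurs.
Shear sequence down [OR]: Aft solenoid trips=occurs, North pipe ram stuck=not → at least one input occurs → occurs.
Control pod fails [OR]: #2 pilot line is inoperative=not, Standby blind shear ram degraded=not → no input occurs → does not occur.
Hydraulic supply unavailable [AND]: Upper annular preventer stuck=occurs, Backup path lost=occurs, Shear sequence down=occurs, Control pod fails=not → not all inputs occur → does not occur.
Ram stack fails [OR]: #3 hydraulic pump faulted=occurs, Control pod failed=occurs → at least one input occurs → occurs.
Offshore blowout preventer fails to close [AND]: Hydraulic supply unavailable=not, Ram stack fails=occurs → not all inputs occur → does not occur.

No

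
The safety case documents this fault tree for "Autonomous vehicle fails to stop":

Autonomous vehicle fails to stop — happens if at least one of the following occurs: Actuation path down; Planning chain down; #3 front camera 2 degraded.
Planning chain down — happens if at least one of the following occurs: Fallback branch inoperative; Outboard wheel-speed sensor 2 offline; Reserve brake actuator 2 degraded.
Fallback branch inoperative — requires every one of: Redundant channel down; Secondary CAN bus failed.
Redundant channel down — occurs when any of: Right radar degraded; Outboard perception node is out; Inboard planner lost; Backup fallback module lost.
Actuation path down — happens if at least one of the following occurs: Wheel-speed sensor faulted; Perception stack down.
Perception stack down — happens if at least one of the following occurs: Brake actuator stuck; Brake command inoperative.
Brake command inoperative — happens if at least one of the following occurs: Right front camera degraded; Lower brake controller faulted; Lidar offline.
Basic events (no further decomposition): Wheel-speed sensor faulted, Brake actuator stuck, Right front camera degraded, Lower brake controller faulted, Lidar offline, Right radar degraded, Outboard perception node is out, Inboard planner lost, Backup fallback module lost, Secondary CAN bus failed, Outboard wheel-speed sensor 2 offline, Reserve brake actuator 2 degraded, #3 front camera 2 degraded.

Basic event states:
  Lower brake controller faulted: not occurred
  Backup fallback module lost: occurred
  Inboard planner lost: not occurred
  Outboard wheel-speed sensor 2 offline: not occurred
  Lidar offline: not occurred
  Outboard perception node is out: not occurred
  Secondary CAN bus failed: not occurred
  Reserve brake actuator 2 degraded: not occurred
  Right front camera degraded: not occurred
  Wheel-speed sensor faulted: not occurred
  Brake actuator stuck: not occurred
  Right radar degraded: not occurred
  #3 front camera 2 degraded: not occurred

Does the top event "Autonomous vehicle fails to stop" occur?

No

Brake command inoperative [OR]: Right front camera degraded=not, Lower brake controller faulted=not, Lidar offline=not → no input occurs → does not occur.
Perception stack down [OR]: Brake actuator stuck=not, Brake command inoperative=not → no input occurs → does not occur.
Actuation path down [OR]: Wheel-speed sensor faulted=not, Perception stack down=not → no input occurs → does not occur.
Redundant channel down [OR]: Right radar degraded=not, Outboard perception node is out=not, Inboard planner lost=not, Backup fallback module lost=occurs → at least one input occurs → occurs.
Fallback branch inoperative [AND]: Redundant channel down=occurs, Secondary CAN bus failed=not → not all inputs occur → does not occur.
Planning chain down [OR]: Fallback branch inoperative=not, Outboard wheel-speed sensor 2 offline=not, Reserve brake actuator 2 degraded=not → no input occurs → does not occur.
Autonomous vehicle fails to stop [OR]: Actuation path down=not, Planning chain down=not, #3 front camera 2 degraded=not → no input occurs → does not occur.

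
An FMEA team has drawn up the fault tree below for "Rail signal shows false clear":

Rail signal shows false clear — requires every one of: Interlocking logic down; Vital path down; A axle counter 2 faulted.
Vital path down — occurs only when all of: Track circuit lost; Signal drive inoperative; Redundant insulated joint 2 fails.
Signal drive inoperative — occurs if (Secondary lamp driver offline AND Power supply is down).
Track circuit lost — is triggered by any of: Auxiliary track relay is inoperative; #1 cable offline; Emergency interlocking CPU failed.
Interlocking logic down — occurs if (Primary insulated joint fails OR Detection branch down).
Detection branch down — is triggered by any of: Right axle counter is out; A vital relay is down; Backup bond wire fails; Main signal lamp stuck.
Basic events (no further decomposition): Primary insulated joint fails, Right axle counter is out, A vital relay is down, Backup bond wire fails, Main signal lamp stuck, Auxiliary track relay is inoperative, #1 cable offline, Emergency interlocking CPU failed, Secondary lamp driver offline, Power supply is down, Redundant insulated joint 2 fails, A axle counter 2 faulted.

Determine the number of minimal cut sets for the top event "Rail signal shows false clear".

15

Detection branch down [OR]: union of children's cut sets → 4 cut set(s).
Interlocking logic down [OR]: union of children's cut sets → 5 cut set(s).
Track circuit lost [OR]: union of children's cut sets → 3 cut set(s).
Signal drive inoperative [AND]: one cut set from each child combined → 1 × 1 = 1 cut set(s).
Vital path down [AND]: one cut set from each child combined → 3 × 1 × 1 = 3 cut set(s).
Rail signal shows false clear [AND]: one cut set from each child combined → 5 × 3 × 1 = 15 cut set(s).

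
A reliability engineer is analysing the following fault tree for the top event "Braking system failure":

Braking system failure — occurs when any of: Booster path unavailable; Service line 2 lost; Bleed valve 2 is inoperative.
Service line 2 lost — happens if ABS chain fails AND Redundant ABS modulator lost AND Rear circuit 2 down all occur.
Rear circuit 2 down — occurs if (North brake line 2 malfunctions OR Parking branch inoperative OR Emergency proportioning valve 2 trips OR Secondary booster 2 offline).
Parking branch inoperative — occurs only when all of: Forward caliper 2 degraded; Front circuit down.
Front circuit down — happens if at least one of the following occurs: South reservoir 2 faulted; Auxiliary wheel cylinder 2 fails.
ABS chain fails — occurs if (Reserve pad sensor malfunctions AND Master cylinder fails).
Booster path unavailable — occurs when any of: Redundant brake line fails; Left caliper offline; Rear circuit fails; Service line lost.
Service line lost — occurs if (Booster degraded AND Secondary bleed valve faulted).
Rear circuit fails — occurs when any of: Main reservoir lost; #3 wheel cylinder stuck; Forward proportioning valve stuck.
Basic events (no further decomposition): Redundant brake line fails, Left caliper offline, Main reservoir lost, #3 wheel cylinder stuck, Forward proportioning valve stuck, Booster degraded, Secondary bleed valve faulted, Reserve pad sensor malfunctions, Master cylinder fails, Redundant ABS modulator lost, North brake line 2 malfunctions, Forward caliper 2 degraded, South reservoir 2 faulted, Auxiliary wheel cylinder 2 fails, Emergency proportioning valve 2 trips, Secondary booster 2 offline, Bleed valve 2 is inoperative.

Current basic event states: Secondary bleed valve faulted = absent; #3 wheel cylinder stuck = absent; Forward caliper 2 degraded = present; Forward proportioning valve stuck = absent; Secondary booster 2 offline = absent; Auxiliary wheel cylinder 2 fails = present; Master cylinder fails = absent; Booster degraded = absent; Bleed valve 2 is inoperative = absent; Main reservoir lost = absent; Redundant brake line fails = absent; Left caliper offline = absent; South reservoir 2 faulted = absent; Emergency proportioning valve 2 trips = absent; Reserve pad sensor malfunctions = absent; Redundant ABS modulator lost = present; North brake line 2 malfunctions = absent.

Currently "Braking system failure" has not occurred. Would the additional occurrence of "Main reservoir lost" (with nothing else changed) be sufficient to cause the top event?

Counterfactual: set "Main reservoir lost" to occurred.
Rear circuit fails [OR]: Main reservoir lost=occurs, #3 wheel cylinder stuck=not, Forward proportioning valve stuck=not → at least one input occurs → occurs.
Service line lost [AND]: Booster degraded=not, Secondary bleed valve faulted=not → not all inputs occur → does not occur.
Booster path unavailable [OR]: Redundant brake line fails=not, Left caliper offline=not, Rear circuit fails=occurs, Service line lost=not → at least one input occurs → occurs.
ABS chain fails [AND]: Reserve pad sensor malfunctions=not, Master cylinder fails=not → not all inputs occur → does not occur.
Front circuit down [OR]: South reservoir 2 faulted=not, Auxiliary wheel cylinder 2 fails=occurs → at least one input occurs → occurs.
Parking branch inoperative [AND]: Forward caliper 2 degraded=occurs, Front circuit down=occurs → all inputs occur → occurs.
Rear circuit 2 down [OR]: North brake line 2 malfunctions=not, Parking branch inoperative=occurs, Emergency proportioning valve 2 trips=not, Secondary booster 2 offline=not → at least one input occurs → occurs.
Service line 2 lost [AND]: ABS chain fails=not, Redundant ABS modulator lost=occurs, Rear circuit 2 down=occurs → not all inputs occur → does not occur.
Braking system failure [OR]: Booster path unavailable=occurs, Service line 2 lost=not, Bleed valve 2 is inoperative=not → at least one input occurs → occurs.

Yes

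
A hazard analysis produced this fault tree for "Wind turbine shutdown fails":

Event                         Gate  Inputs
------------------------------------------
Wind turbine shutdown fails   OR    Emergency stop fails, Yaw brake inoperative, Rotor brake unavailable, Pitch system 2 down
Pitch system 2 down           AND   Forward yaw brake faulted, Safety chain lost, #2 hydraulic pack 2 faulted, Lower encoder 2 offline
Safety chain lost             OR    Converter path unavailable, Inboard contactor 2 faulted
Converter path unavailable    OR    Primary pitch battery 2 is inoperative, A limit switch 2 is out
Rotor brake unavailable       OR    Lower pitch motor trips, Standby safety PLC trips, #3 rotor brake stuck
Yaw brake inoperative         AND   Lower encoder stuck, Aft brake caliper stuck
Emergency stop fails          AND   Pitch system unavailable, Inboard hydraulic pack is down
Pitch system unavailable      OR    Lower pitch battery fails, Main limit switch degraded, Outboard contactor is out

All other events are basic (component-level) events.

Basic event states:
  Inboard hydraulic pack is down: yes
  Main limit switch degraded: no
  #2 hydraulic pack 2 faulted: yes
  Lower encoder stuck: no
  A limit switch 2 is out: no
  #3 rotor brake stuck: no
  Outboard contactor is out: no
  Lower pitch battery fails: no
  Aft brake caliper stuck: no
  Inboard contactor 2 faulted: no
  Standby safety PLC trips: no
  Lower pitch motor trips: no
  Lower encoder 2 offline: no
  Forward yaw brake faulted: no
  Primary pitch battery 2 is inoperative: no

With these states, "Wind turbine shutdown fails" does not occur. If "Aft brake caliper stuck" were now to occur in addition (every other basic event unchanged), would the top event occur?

Counterfactual: set "Aft brake caliper stuck" to occurred.
Pitch system unavailable [OR]: Lower pitch battery fails=not, Main limit switch degraded=not, Outboard contactor is out=not → no input occurs → does not occur.
Emergency stop fails [AND]: Pitch system unavailable=not, Inboard hydraulic pack is down=occurs → not all inputs occur → does not occur.
Yaw brake inoperative [AND]: Lower encoder stuck=not, Aft brake caliper stuck=occurs → not all inputs occur → does not occur.
Rotor brake unavailable [OR]: Lower pitch motor trips=not, Standby safety PLC trips=not, #3 rotor brake stuck=not → no input occurs → does not occur.
Converter path unavailable [OR]: Primary pitch battery 2 is inoperative=not, A limit switch 2 is out=not → no input occurs → does not occur.
Safety chain lost [OR]: Converter path unavailable=not, Inboard contactor 2 faulted=not → no input occurs → does not occur.
Pitch system 2 down [AND]: Forward yaw brake faulted=not, Safety chain lost=not, #2 hydraulic pack 2 faulted=occurs, Lower encoder 2 offline=not → not all inputs occur → does not occur.
Wind turbine shutdown fails [OR]: Emergency stop fails=not, Yaw brake inoperative=not, Rotor brake unavailable=not, Pitch system 2 down=not → no input occurs → does not occur.

No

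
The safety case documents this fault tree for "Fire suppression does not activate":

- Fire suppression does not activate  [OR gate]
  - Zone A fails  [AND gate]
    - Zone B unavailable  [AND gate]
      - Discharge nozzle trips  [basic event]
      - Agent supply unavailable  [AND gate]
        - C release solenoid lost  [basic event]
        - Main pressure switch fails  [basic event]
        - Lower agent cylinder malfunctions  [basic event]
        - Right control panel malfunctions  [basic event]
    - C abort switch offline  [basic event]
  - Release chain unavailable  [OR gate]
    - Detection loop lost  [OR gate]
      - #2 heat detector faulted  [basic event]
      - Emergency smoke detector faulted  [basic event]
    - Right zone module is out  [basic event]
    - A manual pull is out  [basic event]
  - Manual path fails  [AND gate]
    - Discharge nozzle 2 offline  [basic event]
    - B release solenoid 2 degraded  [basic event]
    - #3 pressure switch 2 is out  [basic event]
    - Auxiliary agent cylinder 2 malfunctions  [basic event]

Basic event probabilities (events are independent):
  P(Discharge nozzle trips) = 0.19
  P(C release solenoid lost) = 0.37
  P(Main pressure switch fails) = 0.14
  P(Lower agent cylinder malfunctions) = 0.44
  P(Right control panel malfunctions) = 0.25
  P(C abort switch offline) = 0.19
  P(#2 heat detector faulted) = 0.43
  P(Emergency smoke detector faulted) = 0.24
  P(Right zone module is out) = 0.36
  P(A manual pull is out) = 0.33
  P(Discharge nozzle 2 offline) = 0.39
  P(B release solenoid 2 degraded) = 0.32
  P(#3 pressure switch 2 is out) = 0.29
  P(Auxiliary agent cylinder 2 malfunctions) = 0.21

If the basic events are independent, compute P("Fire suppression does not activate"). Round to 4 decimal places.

0.8157

P(Agent supply unavailable) [AND] = 0.37 × 0.14 × 0.44 × 0.25 = 0.005698
P(Zone B unavailable) [AND] = 0.19 × 0.005698 = 0.001083
P(Zone A fails) [AND] = 0.001083 × 0.19 = 0.000206
P(Detection loop lost) [OR] = 1 − (1−0.43) × (1−0.24) = 0.566800
P(Release chain unavailable) [OR] = 1 − (1−0.566800) × (1−0.36) × (1−0.33) = 0.814244
P(Manual path fails) [AND] = 0.39 × 0.32 × 0.29 × 0.21 = 0.007600
P(Fire suppression does not activate) [OR] = 1 − (1−0.000206) × (1−0.814244) × (1−0.007600) = 0.815694
Rounded to 4 decimal places: P(Fire suppression does not activate) ≈ 0.8157.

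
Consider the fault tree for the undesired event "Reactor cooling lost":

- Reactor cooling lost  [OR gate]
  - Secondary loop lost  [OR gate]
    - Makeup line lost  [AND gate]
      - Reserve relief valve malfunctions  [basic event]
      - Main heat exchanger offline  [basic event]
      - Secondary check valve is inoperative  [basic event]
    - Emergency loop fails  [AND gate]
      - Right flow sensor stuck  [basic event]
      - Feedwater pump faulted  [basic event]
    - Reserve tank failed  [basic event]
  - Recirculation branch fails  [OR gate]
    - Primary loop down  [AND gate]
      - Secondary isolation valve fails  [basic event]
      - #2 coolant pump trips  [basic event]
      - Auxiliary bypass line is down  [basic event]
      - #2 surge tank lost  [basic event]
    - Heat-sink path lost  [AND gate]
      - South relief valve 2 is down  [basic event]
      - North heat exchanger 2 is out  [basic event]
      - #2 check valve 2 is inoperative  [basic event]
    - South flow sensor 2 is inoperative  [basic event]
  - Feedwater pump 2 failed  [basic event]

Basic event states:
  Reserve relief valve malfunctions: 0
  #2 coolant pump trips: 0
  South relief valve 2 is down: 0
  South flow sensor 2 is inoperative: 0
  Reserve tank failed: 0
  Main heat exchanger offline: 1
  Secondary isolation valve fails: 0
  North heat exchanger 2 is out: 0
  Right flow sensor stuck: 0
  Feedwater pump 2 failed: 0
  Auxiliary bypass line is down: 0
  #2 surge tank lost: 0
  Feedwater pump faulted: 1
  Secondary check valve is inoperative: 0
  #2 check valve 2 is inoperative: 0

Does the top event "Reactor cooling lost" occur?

No

Makeup line lost [AND]: Reserve relief valve malfunctions=not, Main heat exchanger offline=occurs, Secondary check valve is inoperative=not → not all inputs occur → does not occur.
Emergency loop fails [AND]: Right flow sensor stuck=not, Feedwater pump faulted=occurs → not all inputs occur → does not occur.
Secondary loop lost [OR]: Makeup line lost=not, Emergency loop fails=not, Reserve tank failed=not → no input occurs → does not occur.
Primary loop down [AND]: Secondary isolation valve fails=not, #2 coolant pump trips=not, Auxiliary bypass line is down=not, #2 surge tank lost=not → not all inputs occur → does not occur.
Heat-sink path lost [AND]: South relief valve 2 is down=not, North heat exchanger 2 is out=not, #2 check valve 2 is inoperative=not → not all inputs occur → does not occur.
Recirculation branch fails [OR]: Primary loop down=not, Heat-sink path lost=not, South flow sensor 2 is inoperative=not → no input occurs → does not occur.
Reactor cooling lost [OR]: Secondary loop lost=not, Recirculation branch fails=not, Feedwater pump 2 failed=not → no input occurs → does not occur.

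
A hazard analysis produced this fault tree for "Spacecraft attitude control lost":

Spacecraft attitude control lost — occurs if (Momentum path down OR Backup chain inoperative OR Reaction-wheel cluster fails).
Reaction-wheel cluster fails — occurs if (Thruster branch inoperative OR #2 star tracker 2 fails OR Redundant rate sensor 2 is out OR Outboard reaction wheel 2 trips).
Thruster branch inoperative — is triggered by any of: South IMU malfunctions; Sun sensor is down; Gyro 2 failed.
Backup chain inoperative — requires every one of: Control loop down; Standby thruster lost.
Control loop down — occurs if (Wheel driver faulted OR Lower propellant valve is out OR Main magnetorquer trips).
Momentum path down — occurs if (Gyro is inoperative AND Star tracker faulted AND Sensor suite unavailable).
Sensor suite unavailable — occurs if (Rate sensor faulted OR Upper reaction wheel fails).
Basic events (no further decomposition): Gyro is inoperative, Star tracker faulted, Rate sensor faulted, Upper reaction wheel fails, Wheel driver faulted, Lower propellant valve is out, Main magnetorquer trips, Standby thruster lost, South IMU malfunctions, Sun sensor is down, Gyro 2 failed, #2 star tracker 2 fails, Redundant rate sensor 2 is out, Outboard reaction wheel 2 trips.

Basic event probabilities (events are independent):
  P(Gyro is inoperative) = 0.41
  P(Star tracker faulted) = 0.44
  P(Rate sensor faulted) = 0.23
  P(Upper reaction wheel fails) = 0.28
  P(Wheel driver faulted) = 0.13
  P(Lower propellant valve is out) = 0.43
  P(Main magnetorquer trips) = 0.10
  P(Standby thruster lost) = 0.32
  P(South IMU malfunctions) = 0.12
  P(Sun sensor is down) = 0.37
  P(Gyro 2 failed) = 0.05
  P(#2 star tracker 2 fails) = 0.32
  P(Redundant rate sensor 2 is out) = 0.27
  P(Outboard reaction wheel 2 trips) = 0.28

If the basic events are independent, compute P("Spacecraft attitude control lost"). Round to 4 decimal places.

P(Sensor suite unavailable) [OR] = 1 − (1−0.23) × (1−0.28) = 0.445600
P(Momentum path down) [AND] = 0.41 × 0.44 × 0.445600 = 0.080386
P(Control loop down) [OR] = 1 − (1−0.13) × (1−0.43) × (1−0.10) = 0.553690
P(Backup chain inoperative) [AND] = 0.553690 × 0.32 = 0.177181
P(Thruster branch inoperative) [OR] = 1 − (1−0.12) × (1−0.37) × (1−0.05) = 0.473320
P(Reaction-wheel cluster fails) [OR] = 1 − (1−0.473320) × (1−0.32) × (1−0.27) × (1−0.28) = 0.811760
P(Spacecraft attitude control lost) [OR] = 1 − (1−0.080386) × (1−0.177181) × (1−0.811760) = 0.857563
Rounded to 4 decimal places: P(Spacecraft attitude control lost) ≈ 0.8576.

0.8576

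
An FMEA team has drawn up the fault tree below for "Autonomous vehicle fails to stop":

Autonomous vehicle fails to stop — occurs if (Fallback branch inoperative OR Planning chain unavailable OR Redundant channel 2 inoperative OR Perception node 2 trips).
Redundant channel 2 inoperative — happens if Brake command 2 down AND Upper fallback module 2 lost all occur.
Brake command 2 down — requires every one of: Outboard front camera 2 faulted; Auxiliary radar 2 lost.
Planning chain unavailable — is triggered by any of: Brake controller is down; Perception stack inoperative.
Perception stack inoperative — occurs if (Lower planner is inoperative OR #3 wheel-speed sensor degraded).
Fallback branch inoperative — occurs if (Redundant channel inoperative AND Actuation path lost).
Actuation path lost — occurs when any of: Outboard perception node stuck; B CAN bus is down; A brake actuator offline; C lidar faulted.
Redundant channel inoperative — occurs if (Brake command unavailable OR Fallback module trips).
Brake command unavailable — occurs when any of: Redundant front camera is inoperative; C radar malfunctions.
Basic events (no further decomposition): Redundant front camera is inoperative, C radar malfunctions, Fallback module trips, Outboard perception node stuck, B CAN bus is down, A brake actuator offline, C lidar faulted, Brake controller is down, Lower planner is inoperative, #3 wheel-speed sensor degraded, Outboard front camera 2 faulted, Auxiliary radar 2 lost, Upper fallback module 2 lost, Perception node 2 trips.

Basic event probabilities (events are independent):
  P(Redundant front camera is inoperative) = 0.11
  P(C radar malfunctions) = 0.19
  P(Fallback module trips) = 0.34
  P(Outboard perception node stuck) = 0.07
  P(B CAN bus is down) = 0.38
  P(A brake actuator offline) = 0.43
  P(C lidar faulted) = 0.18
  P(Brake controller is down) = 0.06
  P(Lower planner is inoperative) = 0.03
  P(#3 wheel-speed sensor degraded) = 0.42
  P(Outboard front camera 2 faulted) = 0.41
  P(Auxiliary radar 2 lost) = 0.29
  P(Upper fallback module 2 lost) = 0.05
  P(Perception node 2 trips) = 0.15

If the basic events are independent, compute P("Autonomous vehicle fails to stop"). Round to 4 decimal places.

0.7243

P(Brake command unavailable) [OR] = 1 − (1−0.11) × (1−0.19) = 0.279100
P(Redundant channel inoperative) [OR] = 1 − (1−0.279100) × (1−0.34) = 0.524206
P(Actuation path lost) [OR] = 1 − (1−0.07) × (1−0.38) × (1−0.43) × (1−0.18) = 0.730497
P(Fallback branch inoperative) [AND] = 0.524206 × 0.730497 = 0.382931
P(Perception stack inoperative) [OR] = 1 − (1−0.03) × (1−0.42) = 0.437400
P(Planning chain unavailable) [OR] = 1 − (1−0.06) × (1−0.437400) = 0.471156
P(Brake command 2 down) [AND] = 0.41 × 0.29 = 0.118900
P(Redundant channel 2 inoperative) [AND] = 0.118900 × 0.05 = 0.005945
P(Autonomous vehicle fails to stop) [OR] = 1 − (1−0.382931) × (1−0.471156) × (1−0.005945) × (1−0.15) = 0.724266
Rounded to 4 decimal places: P(Autonomous vehicle fails to stop) ≈ 0.7243.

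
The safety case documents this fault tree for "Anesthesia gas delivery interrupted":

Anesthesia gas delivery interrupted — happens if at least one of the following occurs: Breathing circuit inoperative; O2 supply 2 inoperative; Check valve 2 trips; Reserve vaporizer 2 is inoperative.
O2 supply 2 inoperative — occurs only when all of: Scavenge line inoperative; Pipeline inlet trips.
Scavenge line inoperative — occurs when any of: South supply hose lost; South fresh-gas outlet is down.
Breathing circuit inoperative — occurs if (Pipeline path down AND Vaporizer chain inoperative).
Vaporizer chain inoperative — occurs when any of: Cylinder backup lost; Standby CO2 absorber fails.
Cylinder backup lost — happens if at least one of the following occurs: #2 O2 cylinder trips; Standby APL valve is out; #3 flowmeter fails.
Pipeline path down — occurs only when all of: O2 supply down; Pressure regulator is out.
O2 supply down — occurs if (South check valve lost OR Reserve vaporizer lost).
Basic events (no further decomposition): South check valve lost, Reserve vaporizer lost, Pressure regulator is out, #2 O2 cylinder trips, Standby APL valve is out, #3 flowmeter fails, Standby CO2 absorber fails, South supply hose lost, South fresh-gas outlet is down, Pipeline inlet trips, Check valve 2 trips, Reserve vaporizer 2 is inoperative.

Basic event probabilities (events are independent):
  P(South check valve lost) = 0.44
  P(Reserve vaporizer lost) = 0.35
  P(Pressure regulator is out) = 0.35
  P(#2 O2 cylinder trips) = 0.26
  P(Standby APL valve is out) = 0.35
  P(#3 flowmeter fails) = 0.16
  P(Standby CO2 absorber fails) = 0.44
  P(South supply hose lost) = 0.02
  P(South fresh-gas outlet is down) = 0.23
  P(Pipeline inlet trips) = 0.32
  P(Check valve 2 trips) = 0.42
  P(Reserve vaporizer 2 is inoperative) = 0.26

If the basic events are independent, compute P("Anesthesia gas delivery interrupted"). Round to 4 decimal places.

0.6726

P(O2 supply down) [OR] = 1 − (1−0.44) × (1−0.35) = 0.636000
P(Pipeline path down) [AND] = 0.636000 × 0.35 = 0.222600
P(Cylinder backup lost) [OR] = 1 − (1−0.26) × (1−0.35) × (1−0.16) = 0.595960
P(Vaporizer chain inoperative) [OR] = 1 − (1−0.595960) × (1−0.44) = 0.773738
P(Breathing circuit inoperative) [AND] = 0.222600 × 0.773738 = 0.172234
P(Scavenge line inoperative) [OR] = 1 − (1−0.02) × (1−0.23) = 0.245400
P(O2 supply 2 inoperative) [AND] = 0.245400 × 0.32 = 0.078528
P(Anesthesia gas delivery interrupted) [OR] = 1 − (1−0.172234) × (1−0.078528) × (1−0.42) × (1−0.26) = 0.672622
Rounded to 4 decimal places: P(Anesthesia gas delivery interrupted) ≈ 0.6726.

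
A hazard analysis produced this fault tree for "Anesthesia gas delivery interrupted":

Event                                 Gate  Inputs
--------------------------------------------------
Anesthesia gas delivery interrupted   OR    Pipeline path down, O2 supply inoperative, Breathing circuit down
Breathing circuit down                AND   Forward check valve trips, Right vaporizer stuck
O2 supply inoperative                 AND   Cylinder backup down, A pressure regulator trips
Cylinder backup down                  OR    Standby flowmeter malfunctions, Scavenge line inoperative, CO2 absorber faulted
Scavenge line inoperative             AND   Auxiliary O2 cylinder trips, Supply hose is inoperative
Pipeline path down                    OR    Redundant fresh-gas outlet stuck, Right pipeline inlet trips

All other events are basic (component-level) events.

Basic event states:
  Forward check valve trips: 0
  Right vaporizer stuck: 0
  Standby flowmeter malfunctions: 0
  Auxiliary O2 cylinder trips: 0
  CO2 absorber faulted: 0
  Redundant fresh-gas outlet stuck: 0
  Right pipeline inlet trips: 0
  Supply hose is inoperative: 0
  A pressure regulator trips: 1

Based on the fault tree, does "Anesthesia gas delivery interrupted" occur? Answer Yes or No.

Pipeline path down [OR]: Redundant fresh-gas outlet stuck=not, Right pipeline inlet trips=not → no input occurs → does not occur.
Scavenge line inoperative [AND]: Auxiliary O2 cylinder trips=not, Supply hose is inoperative=not → not all inputs occur → does not occur.
Cylinder backup down [OR]: Standby flowmeter malfunctions=not, Scavenge line inoperative=not, CO2 absorber faulted=not → no input occurs → does not occur.
O2 supply inoperative [AND]: Cylinder backup down=not, A pressure regulator trips=occurs → not all inputs occur → does not occur.
Breathing circuit down [AND]: Forward check valve trips=not, Right vaporizer stuck=not → not all inputs occur → does not occur.
Anesthesia gas delivery interrupted [OR]: Pipeline path down=not, O2 supply inoperative=not, Breathing circuit down=not → no input occurs → does not occur.

No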